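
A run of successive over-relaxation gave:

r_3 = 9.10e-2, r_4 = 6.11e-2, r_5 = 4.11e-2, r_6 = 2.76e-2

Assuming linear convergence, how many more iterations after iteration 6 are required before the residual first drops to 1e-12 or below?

61

Rate ρ ≈ r_6/r_5 = 2.76e-2/4.11e-2 = 0.6715.
After j more steps, r_{6+j} ≈ 2.76e-2·ρ^j; need ρ^j ≤ 1e-12/2.76e-2 = 3.62319e-11.
j ≥ ln(3.62319e-11)/ln(0.6715) = -24.0411/-0.39824 = 60.368.
So 61 more iterations are needed.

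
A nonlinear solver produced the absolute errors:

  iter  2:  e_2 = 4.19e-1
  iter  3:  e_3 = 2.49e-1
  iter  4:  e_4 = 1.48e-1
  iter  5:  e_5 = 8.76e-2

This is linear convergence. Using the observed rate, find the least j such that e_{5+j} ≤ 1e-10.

40

Rate ρ ≈ e_5/e_4 = 8.76e-2/1.48e-1 = 0.5919.
After j more steps, e_{5+j} ≈ 8.76e-2·ρ^j; need ρ^j ≤ 1e-10/8.76e-2 = 1.14155e-09.
j ≥ ln(1.14155e-09)/ln(0.5919) = -20.5909/-0.52442 = 39.264.
So 40 more iterations are needed.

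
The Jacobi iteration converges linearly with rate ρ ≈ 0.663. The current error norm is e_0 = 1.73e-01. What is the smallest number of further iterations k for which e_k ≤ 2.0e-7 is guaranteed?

After k steps, e_k ≈ 1.73e-01·0.663^k.
Need 0.663^k ≤ 2.0e-7/1.73e-01 = 1.15607e-06.
k ≥ ln(1.15607e-06)/ln(0.663) = -13.6705/-0.41098 = 33.263.
Smallest integer k = 34.

34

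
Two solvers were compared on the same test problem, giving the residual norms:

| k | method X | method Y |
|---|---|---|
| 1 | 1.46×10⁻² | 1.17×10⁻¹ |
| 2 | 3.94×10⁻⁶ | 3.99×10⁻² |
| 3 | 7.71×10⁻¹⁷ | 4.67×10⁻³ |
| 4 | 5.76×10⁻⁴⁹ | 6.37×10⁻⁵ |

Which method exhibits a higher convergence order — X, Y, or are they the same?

X

Method X: p ≈ ln(5.76×10⁻⁴⁹/7.71×10⁻¹⁷)/ln(7.71×10⁻¹⁷/3.94×10⁻⁶) ≈ 3.00.
Method Y: p ≈ ln(6.37×10⁻⁵/4.67×10⁻³)/ln(4.67×10⁻³/3.99×10⁻²) ≈ 2.00.
Method X has the higher order (≈3.0 vs ≈2.0).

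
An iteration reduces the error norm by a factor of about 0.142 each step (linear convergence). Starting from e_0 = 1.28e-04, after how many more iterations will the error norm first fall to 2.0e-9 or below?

6

After k steps, e_k ≈ 1.28e-04·0.142^k.
Need 0.142^k ≤ 2.0e-9/1.28e-04 = 1.5625e-05.
k ≥ ln(1.5625e-05)/ln(0.142) = -11.0666/-1.95193 = 5.670.
Smallest integer k = 6.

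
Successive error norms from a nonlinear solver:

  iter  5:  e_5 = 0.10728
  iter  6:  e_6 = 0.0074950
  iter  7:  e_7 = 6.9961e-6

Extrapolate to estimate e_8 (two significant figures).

8.0e-14

First estimate the order: p ≈ ln(e_7/e_6) / ln(e_6/e_5) = ln(6.9961e-6/0.0074950)/ln(0.0074950/0.10728) = ln(0.000933436)/ln(0.0698639) ≈ 2.6216.
Then e_8 ≈ e_7·(e_7/e_6)^p = 6.9961e-6·(0.000933436)^2.6216 = 6.9961e-6·1.13966e-08 ≈ 7.973e-14.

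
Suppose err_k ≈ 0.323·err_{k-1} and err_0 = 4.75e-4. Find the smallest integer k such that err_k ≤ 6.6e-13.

After k steps, err_k ≈ 4.75e-4·0.323^k.
Need 0.323^k ≤ 6.6e-13/4.75e-4 = 1.38947e-09.
k ≥ ln(1.38947e-09)/ln(0.323) = -20.3943/-1.13010 = 18.046.
Smallest integer k = 19.

19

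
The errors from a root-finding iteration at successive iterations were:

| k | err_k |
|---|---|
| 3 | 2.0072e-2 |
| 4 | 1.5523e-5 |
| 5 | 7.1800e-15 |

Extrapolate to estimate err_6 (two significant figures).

7.1e-43

First estimate the order: p ≈ ln(err_5/err_4) / ln(err_4/err_3) = ln(7.1800e-15/1.5523e-5)/ln(1.5523e-5/2.0072e-2) = ln(4.62539e-10)/ln(0.000773366) ≈ 3.0000.
Then err_6 ≈ err_5·(err_5/err_4)^p = 7.1800e-15·(4.62539e-10)^3.0000 = 7.1800e-15·9.89567e-29 ≈ 7.105e-43.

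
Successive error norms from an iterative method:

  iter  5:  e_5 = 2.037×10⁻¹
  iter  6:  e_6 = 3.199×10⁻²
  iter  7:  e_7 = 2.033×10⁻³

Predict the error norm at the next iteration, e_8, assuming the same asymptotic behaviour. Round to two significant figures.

3.4e-5

First estimate the order: p ≈ ln(e_7/e_6) / ln(e_6/e_5) = ln(2.033×10⁻³/3.199×10⁻²)/ln(3.199×10⁻²/2.037×10⁻¹) = ln(0.0635511)/ln(0.157045) ≈ 1.4887.
Then e_8 ≈ e_7·(e_7/e_6)^p = 2.033×10⁻³·(0.0635511)^1.4887 = 2.033×10⁻³·0.0165276 ≈ 3.36e-05.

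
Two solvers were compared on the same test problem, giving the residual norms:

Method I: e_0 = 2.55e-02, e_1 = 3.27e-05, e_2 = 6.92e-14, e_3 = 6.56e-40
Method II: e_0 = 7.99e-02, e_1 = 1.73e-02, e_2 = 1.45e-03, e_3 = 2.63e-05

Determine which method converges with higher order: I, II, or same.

I

Method I: p ≈ ln(6.56e-40/6.92e-14)/ln(6.92e-14/3.27e-05) ≈ 3.00.
Method II: p ≈ ln(2.63e-05/1.45e-03)/ln(1.45e-03/1.73e-02) ≈ 1.62.
Method I has the higher order (≈3.0 vs ≈1.6).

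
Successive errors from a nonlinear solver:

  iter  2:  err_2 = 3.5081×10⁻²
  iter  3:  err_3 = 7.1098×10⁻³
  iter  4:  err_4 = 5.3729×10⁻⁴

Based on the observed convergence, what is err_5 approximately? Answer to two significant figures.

8.2e-6

First estimate the order: p ≈ ln(err_4/err_3) / ln(err_3/err_2) = ln(5.3729×10⁻⁴/7.1098×10⁻³)/ln(7.1098×10⁻³/3.5081×10⁻²) = ln(0.0755703)/ln(0.202668) ≈ 1.6180.
Then err_5 ≈ err_4·(err_4/err_3)^p = 5.3729×10⁻⁴·(0.0755703)^1.6180 = 5.3729×10⁻⁴·0.0153169 ≈ 8.23e-06.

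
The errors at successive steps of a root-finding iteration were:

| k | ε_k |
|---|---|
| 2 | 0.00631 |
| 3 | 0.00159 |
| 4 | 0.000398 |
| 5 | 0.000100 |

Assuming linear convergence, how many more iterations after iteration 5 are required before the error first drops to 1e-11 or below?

12

Rate ρ ≈ ε_5/ε_4 = 0.000100/0.000398 = 0.2513.
After j more steps, ε_{5+j} ≈ 0.000100·ρ^j; need ρ^j ≤ 1e-11/0.000100 = 1e-07.
j ≥ ln(1e-07)/ln(0.2513) = -16.1181/-1.38111 = 11.670.
So 12 more iterations are needed.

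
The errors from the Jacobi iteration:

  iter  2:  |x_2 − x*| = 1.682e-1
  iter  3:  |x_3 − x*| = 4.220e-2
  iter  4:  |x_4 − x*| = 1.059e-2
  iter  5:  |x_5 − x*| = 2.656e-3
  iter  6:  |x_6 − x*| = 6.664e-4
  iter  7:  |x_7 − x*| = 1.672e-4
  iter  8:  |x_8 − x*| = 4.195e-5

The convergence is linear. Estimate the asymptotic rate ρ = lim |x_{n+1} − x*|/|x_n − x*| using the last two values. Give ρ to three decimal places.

ρ ≈ |x_8 − x*|/|x_7 − x*| = 4.195e-5/1.672e-4 = 0.25090

0.251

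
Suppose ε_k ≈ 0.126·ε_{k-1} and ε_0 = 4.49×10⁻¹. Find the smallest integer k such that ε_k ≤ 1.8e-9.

After k steps, ε_k ≈ 4.49×10⁻¹·0.126^k.
Need 0.126^k ≤ 1.8e-9/4.49×10⁻¹ = 4.00891e-09.
k ≥ ln(4.00891e-09)/ln(0.126) = -19.3347/-2.07147 = 9.334.
Smallest integer k = 10.

10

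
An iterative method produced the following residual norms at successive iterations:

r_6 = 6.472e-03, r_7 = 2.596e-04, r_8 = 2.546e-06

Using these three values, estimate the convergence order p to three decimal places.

p ≈ ln(r_8/r_7) / ln(r_7/r_6)
  = ln(2.546e-06/2.596e-04) / ln(2.596e-04/6.472e-03)
  = ln(0.0098074) / ln(0.0401112)
  = -4.624618 / -3.216100 ≈ 1.437958

1.438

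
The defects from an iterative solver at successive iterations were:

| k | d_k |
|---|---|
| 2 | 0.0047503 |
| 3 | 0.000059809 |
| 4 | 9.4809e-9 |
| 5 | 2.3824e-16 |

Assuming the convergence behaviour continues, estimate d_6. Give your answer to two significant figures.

1.5e-31

First estimate the order: p ≈ ln(d_5/d_4) / ln(d_4/d_3) = ln(2.3824e-16/9.4809e-9)/ln(9.4809e-9/0.000059809) = ln(2.51284e-08)/ln(0.00015852) ≈ 2.0000.
Then d_6 ≈ d_5·(d_5/d_4)^p = 2.3824e-16·(2.51284e-08)^2.0000 = 2.3824e-16·6.31436e-16 ≈ 1.504e-31.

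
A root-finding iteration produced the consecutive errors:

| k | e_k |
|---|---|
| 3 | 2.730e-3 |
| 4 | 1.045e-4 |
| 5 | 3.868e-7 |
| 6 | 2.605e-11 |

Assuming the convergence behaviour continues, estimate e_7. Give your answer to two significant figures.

1.8e-18

First estimate the order: p ≈ ln(e_6/e_5) / ln(e_5/e_4) = ln(2.605e-11/3.868e-7)/ln(3.868e-7/1.045e-4) = ln(6.73475e-05)/ln(0.00370144) ≈ 1.7156.
Then e_7 ≈ e_6·(e_6/e_5)^p = 2.605e-11·(6.73475e-05)^1.7156 = 2.605e-11·6.96736e-08 ≈ 1.815e-18.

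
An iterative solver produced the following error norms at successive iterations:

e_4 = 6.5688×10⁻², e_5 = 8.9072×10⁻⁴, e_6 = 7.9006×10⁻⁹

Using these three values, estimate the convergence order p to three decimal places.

p ≈ ln(e_6/e_5) / ln(e_5/e_4)
  = ln(7.9006×10⁻⁹/8.9072×10⁻⁴) / ln(8.9072×10⁻⁴/6.5688×10⁻²)
  = ln(8.8699e-06) / ln(0.0135599)
  = -11.632847 / -4.300638 ≈ 2.704912

2.705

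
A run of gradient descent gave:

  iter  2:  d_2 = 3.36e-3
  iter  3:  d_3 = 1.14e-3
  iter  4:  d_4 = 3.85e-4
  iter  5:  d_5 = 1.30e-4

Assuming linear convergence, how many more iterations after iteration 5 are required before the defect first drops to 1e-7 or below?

Rate ρ ≈ d_5/d_4 = 1.30e-4/3.85e-4 = 0.3377.
After j more steps, d_{5+j} ≈ 1.30e-4·ρ^j; need ρ^j ≤ 1e-7/1.30e-4 = 0.000769231.
j ≥ ln(0.000769231)/ln(0.3377) = -7.1701/-1.08560 = 6.605.
So 7 more iterations are needed.

7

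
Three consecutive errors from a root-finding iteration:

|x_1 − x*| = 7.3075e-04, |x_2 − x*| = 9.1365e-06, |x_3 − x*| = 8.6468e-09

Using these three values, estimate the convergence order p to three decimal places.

p ≈ ln(|x_3 − x*|/|x_2 − x*|) / ln(|x_2 − x*|/|x_1 − x*|)
  = ln(8.6468e-09/9.1365e-06) / ln(9.1365e-06/7.3075e-04)
  = ln(0.000946402) / ln(0.0125029)
  = -6.962843 / -4.381795 ≈ 1.589039

1.589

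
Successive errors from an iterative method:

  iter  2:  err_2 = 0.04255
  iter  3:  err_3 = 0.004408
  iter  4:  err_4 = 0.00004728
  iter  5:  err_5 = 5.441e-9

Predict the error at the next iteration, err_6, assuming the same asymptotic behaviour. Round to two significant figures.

First estimate the order: p ≈ ln(err_5/err_4) / ln(err_4/err_3) = ln(5.441e-9/0.00004728)/ln(0.00004728/0.004408) = ln(0.00011508)/ln(0.010726) ≈ 1.9999.
Then err_6 ≈ err_5·(err_5/err_4)^p = 5.441e-9·(0.00011508)^1.9999 = 5.441e-9·1.32554e-08 ≈ 7.212e-17.

7.2e-17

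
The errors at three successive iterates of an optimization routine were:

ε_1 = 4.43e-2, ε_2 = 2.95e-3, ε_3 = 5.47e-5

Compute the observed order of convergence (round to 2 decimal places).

1.47

p ≈ ln(ε_3/ε_2) / ln(ε_2/ε_1)
  = ln(5.47e-5/2.95e-3) / ln(2.95e-3/4.43e-2)
  = ln(0.0185424) / ln(0.0665914)
  = -3.98770 / -2.70918 ≈ 1.47192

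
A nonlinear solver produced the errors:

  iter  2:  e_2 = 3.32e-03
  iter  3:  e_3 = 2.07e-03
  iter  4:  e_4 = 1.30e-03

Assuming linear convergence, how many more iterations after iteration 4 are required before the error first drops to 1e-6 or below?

Rate ρ ≈ e_4/e_3 = 1.30e-03/2.07e-03 = 0.6280.
After j more steps, e_{4+j} ≈ 1.30e-03·ρ^j; need ρ^j ≤ 1e-6/1.30e-03 = 0.000769231.
j ≥ ln(0.000769231)/ln(0.6280) = -7.1701/-0.46522 = 15.412.
So 16 more iterations are needed.

16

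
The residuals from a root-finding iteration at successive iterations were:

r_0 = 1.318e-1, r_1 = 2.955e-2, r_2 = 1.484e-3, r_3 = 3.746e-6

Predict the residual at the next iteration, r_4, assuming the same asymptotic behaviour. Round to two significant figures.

2.4e-11

First estimate the order: p ≈ ln(r_3/r_2) / ln(r_2/r_1) = ln(3.746e-6/1.484e-3)/ln(1.484e-3/2.955e-2) = ln(0.00252426)/ln(0.05022) ≈ 1.9997.
Then r_4 ≈ r_3·(r_3/r_2)^p = 3.746e-6·(0.00252426)^1.9997 = 3.746e-6·6.38333e-06 ≈ 2.391e-11.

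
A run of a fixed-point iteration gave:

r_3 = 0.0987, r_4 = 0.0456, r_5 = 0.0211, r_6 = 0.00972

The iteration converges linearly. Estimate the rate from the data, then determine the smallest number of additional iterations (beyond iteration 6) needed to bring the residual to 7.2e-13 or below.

31

Rate ρ ≈ r_6/r_5 = 0.00972/0.0211 = 0.4607.
After j more steps, r_{6+j} ≈ 0.00972·ρ^j; need ρ^j ≤ 7.2e-13/0.00972 = 7.40741e-11.
j ≥ ln(7.40741e-11)/ln(0.4607) = -23.3260/-0.77501 = 30.098.
So 31 more iterations are needed.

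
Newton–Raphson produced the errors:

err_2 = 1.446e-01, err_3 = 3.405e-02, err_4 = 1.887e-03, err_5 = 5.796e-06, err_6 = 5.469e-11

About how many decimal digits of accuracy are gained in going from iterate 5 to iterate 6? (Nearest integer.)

5

Digits gained ≈ log₁₀(err_5/err_6) = log₁₀(5.796e-06/5.469e-11) = log₁₀(105979) ≈ 5.025.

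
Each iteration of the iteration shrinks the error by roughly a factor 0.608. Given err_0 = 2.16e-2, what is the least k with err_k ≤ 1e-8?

30

After k steps, err_k ≈ 2.16e-2·0.608^k.
Need 0.608^k ≤ 1e-8/2.16e-2 = 4.62963e-07.
k ≥ ln(4.62963e-07)/ln(0.608) = -14.5856/-0.49758 = 29.313.
Smallest integer k = 30.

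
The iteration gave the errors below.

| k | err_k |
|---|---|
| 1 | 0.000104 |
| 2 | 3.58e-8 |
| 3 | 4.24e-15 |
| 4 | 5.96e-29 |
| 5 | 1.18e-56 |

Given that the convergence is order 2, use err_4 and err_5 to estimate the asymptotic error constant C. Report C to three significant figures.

3.32

C ≈ err_5 / err_4^2
  = 1.18e-56 / (5.96e-29)^2
  = 1.18e-56 / 3.55216e-57 ≈ 3.3219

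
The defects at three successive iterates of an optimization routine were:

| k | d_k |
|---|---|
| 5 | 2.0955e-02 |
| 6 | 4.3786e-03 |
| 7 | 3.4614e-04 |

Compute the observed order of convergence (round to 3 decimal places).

p ≈ ln(d_7/d_6) / ln(d_6/d_5)
  = ln(3.4614e-04/4.3786e-03) / ln(4.3786e-03/2.0955e-02)
  = ln(0.0790527) / ln(0.208953)
  = -2.537641 / -1.565646 ≈ 1.620827

1.621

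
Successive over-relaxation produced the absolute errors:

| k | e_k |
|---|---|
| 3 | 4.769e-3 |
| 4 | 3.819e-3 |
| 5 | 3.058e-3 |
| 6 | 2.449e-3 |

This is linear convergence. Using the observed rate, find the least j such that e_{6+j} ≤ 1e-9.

Rate ρ ≈ e_6/e_5 = 2.449e-3/3.058e-3 = 0.8009.
After j more steps, e_{6+j} ≈ 2.449e-3·ρ^j; need ρ^j ≤ 1e-9/2.449e-3 = 4.0833e-07.
j ≥ ln(4.0833e-07)/ln(0.8009) = -14.7112/-0.22202 = 66.261.
So 67 more iterations are needed.

67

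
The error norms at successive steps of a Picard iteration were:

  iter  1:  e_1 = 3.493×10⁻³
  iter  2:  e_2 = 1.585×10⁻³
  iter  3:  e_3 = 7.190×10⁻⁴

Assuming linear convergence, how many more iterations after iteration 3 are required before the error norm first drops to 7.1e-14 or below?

30

Rate ρ ≈ e_3/e_2 = 7.190×10⁻⁴/1.585×10⁻³ = 0.4536.
After j more steps, e_{3+j} ≈ 7.190×10⁻⁴·ρ^j; need ρ^j ≤ 7.1e-14/7.190×10⁻⁴ = 9.87483e-11.
j ≥ ln(9.87483e-11)/ln(0.4536) = -23.0384/-0.79054 = 29.143.
So 30 more iterations are needed.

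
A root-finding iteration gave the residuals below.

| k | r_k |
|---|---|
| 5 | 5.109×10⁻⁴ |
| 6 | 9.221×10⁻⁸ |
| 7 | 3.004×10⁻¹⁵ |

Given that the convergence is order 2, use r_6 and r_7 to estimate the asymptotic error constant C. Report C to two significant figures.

C ≈ r_7 / r_6^2
  = 3.004×10⁻¹⁵ / (9.221×10⁻⁸)^2
  = 3.004×10⁻¹⁵ / 8.50268e-15 ≈ 0.3533

0.35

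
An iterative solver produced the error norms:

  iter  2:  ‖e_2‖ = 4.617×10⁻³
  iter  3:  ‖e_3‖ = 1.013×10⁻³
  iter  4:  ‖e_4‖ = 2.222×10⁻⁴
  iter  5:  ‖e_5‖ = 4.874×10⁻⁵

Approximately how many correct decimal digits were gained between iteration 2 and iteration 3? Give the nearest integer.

Digits gained ≈ log₁₀(‖e_2‖/‖e_3‖) = log₁₀(4.617×10⁻³/1.013×10⁻³) = log₁₀(4.55775) ≈ 0.659.

1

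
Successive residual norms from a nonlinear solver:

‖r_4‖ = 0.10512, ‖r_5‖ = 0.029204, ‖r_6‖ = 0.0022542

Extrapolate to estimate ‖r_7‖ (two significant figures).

1.3e-5

First estimate the order: p ≈ ln(‖r_6‖/‖r_5‖) / ln(‖r_5‖/‖r_4‖) = ln(0.0022542/0.029204)/ln(0.029204/0.10512) = ln(0.0771881)/ln(0.277816) ≈ 1.9999.
Then ‖r_7‖ ≈ ‖r_6‖·(‖r_6‖/‖r_5‖)^p = 0.0022542·(0.0771881)^1.9999 = 0.0022542·0.00595953 ≈ 1.343e-05.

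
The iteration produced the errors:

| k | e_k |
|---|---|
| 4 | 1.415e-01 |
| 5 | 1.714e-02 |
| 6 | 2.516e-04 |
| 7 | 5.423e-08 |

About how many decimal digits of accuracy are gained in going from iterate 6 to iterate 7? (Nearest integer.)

Digits gained ≈ log₁₀(e_6/e_7) = log₁₀(2.516e-04/5.423e-08) = log₁₀(4639.5) ≈ 3.666.

4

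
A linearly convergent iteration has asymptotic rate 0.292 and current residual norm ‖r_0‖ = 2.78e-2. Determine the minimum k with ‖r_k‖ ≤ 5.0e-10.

15

After k steps, ‖r_k‖ ≈ 2.78e-2·0.292^k.
Need 0.292^k ≤ 5.0e-10/2.78e-2 = 1.79856e-08.
k ≥ ln(1.79856e-08)/ln(0.292) = -17.8337/-1.23100 = 14.487.
Smallest integer k = 15.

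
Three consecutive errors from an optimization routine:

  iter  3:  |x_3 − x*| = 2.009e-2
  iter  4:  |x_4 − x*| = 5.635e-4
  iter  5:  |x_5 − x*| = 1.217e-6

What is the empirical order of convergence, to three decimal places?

1.717

p ≈ ln(|x_5 − x*|/|x_4 − x*|) / ln(|x_4 − x*|/|x_3 − x*|)
  = ln(1.217e-6/5.635e-4) / ln(5.635e-4/2.009e-2)
  = ln(0.00215972) / ln(0.0280488)
  = -6.137777 / -3.573809 ≈ 1.717433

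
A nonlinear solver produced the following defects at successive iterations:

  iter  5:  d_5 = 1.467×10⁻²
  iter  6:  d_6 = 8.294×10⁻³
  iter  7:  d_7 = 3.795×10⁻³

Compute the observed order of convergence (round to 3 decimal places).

1.371

p ≈ ln(d_7/d_6) / ln(d_6/d_5)
  = ln(3.795×10⁻³/8.294×10⁻³) / ln(8.294×10⁻³/1.467×10⁻²)
  = ln(0.45756) / ln(0.565372)
  = -0.781847 / -0.570271 ≈ 1.371010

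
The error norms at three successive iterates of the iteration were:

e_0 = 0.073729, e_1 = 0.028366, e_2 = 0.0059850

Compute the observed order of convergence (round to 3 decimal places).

p ≈ ln(e_2/e_1) / ln(e_1/e_0)
  = ln(0.0059850/0.028366) / ln(0.028366/0.073729)
  = ln(0.210992) / ln(0.384733)
  = -1.555935 / -0.955206 ≈ 1.628900

1.629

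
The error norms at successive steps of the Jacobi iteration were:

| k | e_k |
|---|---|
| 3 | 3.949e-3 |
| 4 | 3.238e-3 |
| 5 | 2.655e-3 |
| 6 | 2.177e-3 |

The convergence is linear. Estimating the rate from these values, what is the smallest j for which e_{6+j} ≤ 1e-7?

51

Rate ρ ≈ e_6/e_5 = 2.177e-3/2.655e-3 = 0.8200.
After j more steps, e_{6+j} ≈ 2.177e-3·ρ^j; need ρ^j ≤ 1e-7/2.177e-3 = 4.59348e-05.
j ≥ ln(4.59348e-05)/ln(0.8200) = -9.9883/-0.19845 = 50.332.
So 51 more iterations are needed.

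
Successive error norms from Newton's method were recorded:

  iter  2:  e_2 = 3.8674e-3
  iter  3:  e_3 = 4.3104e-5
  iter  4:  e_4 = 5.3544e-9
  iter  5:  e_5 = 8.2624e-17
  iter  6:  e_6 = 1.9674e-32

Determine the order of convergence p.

Consecutive ratios: e_6/e_5 = 1.9674e-32/8.2624e-17 = 2.38115e-16, e_5/e_4 = 8.2624e-17/5.3544e-9 = 1.5431e-08.
p ≈ ln(2.38115e-16)/ln(1.5431e-08) = -35.9738/-17.9869 ≈ 2.00.
So the convergence is quadratic (order 2).

2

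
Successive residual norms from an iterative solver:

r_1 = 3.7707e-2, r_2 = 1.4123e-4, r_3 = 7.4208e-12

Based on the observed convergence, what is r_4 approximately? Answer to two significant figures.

First estimate the order: p ≈ ln(r_3/r_2) / ln(r_2/r_1) = ln(7.4208e-12/1.4123e-4)/ln(1.4123e-4/3.7707e-2) = ln(5.25441e-08)/ln(0.00374546) ≈ 3.0000.
Then r_4 ≈ r_3·(r_3/r_2)^p = 7.4208e-12·(5.25441e-08)^3.0000 = 7.4208e-12·1.45068e-22 ≈ 1.077e-33.

1.1e-33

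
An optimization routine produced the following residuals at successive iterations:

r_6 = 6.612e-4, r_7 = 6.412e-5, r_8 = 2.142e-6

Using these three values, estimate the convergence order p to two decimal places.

1.46

p ≈ ln(r_8/r_7) / ln(r_7/r_6)
  = ln(2.142e-6/6.412e-5) / ln(6.412e-5/6.612e-4)
  = ln(0.0334061) / ln(0.0969752)
  = -3.39902 / -2.33330 ≈ 1.45674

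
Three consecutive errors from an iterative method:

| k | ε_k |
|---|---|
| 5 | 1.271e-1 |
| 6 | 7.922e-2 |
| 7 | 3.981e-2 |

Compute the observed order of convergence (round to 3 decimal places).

p ≈ ln(ε_7/ε_6) / ln(ε_6/ε_5)
  = ln(3.981e-2/7.922e-2) / ln(7.922e-2/1.271e-1)
  = ln(0.502525) / ln(0.623289)
  = -0.688110 / -0.472745 ≈ 1.455563

1.456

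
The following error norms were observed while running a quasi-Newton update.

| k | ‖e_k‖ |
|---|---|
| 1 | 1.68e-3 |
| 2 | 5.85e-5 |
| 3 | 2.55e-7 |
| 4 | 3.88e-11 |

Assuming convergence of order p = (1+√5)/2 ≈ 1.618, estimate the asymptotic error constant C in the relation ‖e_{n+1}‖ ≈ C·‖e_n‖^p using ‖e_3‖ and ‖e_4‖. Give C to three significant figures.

1.81

C ≈ ‖e_4‖ / ‖e_3‖^1.618
  = 3.88e-11 / (2.55e-7)^1.618
  = 3.88e-11 / 2.14675e-11 ≈ 1.8074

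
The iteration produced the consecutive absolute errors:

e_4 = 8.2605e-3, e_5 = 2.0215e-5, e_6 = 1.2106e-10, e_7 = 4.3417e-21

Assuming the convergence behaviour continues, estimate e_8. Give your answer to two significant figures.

First estimate the order: p ≈ ln(e_7/e_6) / ln(e_6/e_5) = ln(4.3417e-21/1.2106e-10)/ln(1.2106e-10/2.0215e-5) = ln(3.5864e-11)/ln(5.98862e-06) ≈ 2.0000.
Then e_8 ≈ e_7·(e_7/e_6)^p = 4.3417e-21·(3.5864e-11)^2.0000 = 4.3417e-21·1.28623e-21 ≈ 5.584e-42.

5.6e-42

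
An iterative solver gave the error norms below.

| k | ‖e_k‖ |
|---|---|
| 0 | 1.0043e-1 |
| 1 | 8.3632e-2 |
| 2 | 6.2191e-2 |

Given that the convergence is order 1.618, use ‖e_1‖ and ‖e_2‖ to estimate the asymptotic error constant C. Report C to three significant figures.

3.45

C ≈ ‖e_2‖ / ‖e_1‖^1.618
  = 6.2191e-2 / (8.3632e-2)^1.618
  = 6.2191e-2 / 0.0180467 ≈ 3.4461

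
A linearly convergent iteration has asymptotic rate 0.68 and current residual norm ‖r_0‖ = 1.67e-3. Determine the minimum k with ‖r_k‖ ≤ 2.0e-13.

60

After k steps, ‖r_k‖ ≈ 1.67e-3·0.68^k.
Need 0.68^k ≤ 2.0e-13/1.67e-3 = 1.1976e-10.
k ≥ ln(1.1976e-10)/ln(0.68) = -22.8455/-0.38566 = 59.237.
Smallest integer k = 60.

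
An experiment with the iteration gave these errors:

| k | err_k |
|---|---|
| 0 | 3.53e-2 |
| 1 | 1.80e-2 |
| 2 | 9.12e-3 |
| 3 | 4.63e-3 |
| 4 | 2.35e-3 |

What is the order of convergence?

1

Consecutive ratios: err_4/err_3 = 2.35e-3/4.63e-3 = 0.507559, err_3/err_2 = 4.63e-3/9.12e-3 = 0.507675.
p ≈ ln(0.507559)/ln(0.507675) = -0.6781/-0.6779 ≈ 1.00.
So the convergence is linear (order 1).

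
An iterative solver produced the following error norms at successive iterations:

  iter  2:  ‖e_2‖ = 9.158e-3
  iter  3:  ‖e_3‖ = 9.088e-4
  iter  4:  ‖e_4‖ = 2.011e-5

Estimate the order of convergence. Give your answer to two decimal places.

p ≈ ln(‖e_4‖/‖e_3‖) / ln(‖e_3‖/‖e_2‖)
  = ln(2.011e-5/9.088e-4) / ln(9.088e-4/9.158e-3)
  = ln(0.0221281) / ln(0.0992356)
  = -3.81091 / -2.31026 ≈ 1.64956

1.65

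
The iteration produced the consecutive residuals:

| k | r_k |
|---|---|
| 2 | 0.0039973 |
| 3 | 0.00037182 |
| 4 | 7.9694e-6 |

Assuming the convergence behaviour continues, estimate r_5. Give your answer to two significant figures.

First estimate the order: p ≈ ln(r_4/r_3) / ln(r_3/r_2) = ln(7.9694e-6/0.00037182)/ln(0.00037182/0.0039973) = ln(0.0214335)/ln(0.0930178) ≈ 1.6180.
Then r_5 ≈ r_4·(r_4/r_3)^p = 7.9694e-6·(0.0214335)^1.6180 = 7.9694e-6·0.00199392 ≈ 1.589e-08.

1.6e-8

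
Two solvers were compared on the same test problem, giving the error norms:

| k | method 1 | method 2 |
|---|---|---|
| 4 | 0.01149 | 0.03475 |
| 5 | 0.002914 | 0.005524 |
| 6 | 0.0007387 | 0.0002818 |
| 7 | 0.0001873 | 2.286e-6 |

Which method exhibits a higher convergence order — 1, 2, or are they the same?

Method 1: p ≈ ln(0.0001873/0.0007387)/ln(0.0007387/0.002914) ≈ 1.00.
Method 2: p ≈ ln(2.286e-6/0.0002818)/ln(0.0002818/0.005524) ≈ 1.62.
Method 2 has the higher order (≈1.6 vs ≈1.0).

2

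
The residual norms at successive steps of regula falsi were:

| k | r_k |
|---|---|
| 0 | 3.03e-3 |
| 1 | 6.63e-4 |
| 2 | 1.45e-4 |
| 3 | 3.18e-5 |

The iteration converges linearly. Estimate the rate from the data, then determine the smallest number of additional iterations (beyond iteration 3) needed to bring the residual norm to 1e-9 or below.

7

Rate ρ ≈ r_3/r_2 = 3.18e-5/1.45e-4 = 0.2193.
After j more steps, r_{3+j} ≈ 3.18e-5·ρ^j; need ρ^j ≤ 1e-9/3.18e-5 = 3.14465e-05.
j ≥ ln(3.14465e-05)/ln(0.2193) = -10.3672/-1.51731 = 6.833.
So 7 more iterations are needed.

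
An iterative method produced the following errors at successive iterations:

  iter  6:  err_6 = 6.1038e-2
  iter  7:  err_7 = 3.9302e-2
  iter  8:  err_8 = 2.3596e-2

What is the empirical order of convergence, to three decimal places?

p ≈ ln(err_8/err_7) / ln(err_7/err_6)
  = ln(2.3596e-2/3.9302e-2) / ln(3.9302e-2/6.1038e-2)
  = ln(0.600377) / ln(0.643894)
  = -0.510197 / -0.440221 ≈ 1.158957

1.159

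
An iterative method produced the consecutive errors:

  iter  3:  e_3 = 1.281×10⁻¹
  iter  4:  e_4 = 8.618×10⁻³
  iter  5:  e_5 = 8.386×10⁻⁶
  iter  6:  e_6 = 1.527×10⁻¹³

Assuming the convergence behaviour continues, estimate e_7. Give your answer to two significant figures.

2.0e-33

First estimate the order: p ≈ ln(e_6/e_5) / ln(e_5/e_4) = ln(1.527×10⁻¹³/8.386×10⁻⁶)/ln(8.386×10⁻⁶/8.618×10⁻³) = ln(1.82089e-08)/ln(0.00097308) ≈ 2.5698.
Then e_7 ≈ e_6·(e_6/e_5)^p = 1.527×10⁻¹³·(1.82089e-08)^2.5698 = 1.527×10⁻¹³·1.28967e-20 ≈ 1.969e-33.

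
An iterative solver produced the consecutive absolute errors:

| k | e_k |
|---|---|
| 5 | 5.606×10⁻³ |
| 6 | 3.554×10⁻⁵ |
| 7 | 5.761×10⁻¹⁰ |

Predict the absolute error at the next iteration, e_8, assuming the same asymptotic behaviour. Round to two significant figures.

2.1e-20

First estimate the order: p ≈ ln(e_7/e_6) / ln(e_6/e_5) = ln(5.761×10⁻¹⁰/3.554×10⁻⁵)/ln(3.554×10⁻⁵/5.606×10⁻³) = ln(1.62099e-05)/ln(0.00633964) ≈ 2.1794.
Then e_8 ≈ e_7·(e_7/e_6)^p = 5.761×10⁻¹⁰·(1.62099e-05)^2.1794 = 5.761×10⁻¹⁰·3.63241e-11 ≈ 2.093e-20.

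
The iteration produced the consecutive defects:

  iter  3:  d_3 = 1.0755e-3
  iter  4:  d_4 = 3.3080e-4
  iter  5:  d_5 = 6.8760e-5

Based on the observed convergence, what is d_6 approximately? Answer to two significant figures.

First estimate the order: p ≈ ln(d_5/d_4) / ln(d_4/d_3) = ln(6.8760e-5/3.3080e-4)/ln(3.3080e-4/1.0755e-3) = ln(0.20786)/ln(0.307578) ≈ 1.3324.
Then d_6 ≈ d_5·(d_5/d_4)^p = 6.8760e-5·(0.20786)^1.3324 = 6.8760e-5·0.12331 ≈ 8.479e-06.

8.5e-6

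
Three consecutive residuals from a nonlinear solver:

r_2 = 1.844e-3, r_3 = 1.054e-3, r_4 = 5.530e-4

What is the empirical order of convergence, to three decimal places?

p ≈ ln(r_4/r_3) / ln(r_3/r_2)
  = ln(5.530e-4/1.054e-3) / ln(1.054e-3/1.844e-3)
  = ln(0.524668) / ln(0.571584)
  = -0.644990 / -0.559344 ≈ 1.153119

1.153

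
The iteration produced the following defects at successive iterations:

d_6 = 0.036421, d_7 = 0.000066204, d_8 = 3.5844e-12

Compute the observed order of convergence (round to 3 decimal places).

2.652

p ≈ ln(d_8/d_7) / ln(d_7/d_6)
  = ln(3.5844e-12/0.000066204) / ln(0.000066204/0.036421)
  = ln(5.41417e-08) / ln(0.00181774)
  = -16.731661 / -6.310161 ≈ 2.651543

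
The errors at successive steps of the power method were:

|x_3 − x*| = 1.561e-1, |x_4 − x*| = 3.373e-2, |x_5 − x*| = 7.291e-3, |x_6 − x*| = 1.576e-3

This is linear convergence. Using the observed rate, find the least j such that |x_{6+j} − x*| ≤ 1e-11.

13

Rate ρ ≈ |x_6 − x*|/|x_5 − x*| = 1.576e-3/7.291e-3 = 0.2162.
After j more steps, |x_{6+j} − x*| ≈ 1.576e-3·ρ^j; need ρ^j ≤ 1e-11/1.576e-3 = 6.34518e-09.
j ≥ ln(6.34518e-09)/ln(0.2162) = -18.8756/-1.53155 = 12.325.
So 13 more iterations are needed.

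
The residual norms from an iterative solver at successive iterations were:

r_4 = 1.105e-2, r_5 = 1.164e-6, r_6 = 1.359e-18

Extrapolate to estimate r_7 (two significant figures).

First estimate the order: p ≈ ln(r_6/r_5) / ln(r_5/r_4) = ln(1.359e-18/1.164e-6)/ln(1.164e-6/1.105e-2) = ln(1.16753e-12)/ln(0.000105339) ≈ 3.0001.
Then r_7 ≈ r_6·(r_6/r_5)^p = 1.359e-18·(1.16753e-12)^3.0001 = 1.359e-18·1.58712e-36 ≈ 2.157e-54.

2.2e-54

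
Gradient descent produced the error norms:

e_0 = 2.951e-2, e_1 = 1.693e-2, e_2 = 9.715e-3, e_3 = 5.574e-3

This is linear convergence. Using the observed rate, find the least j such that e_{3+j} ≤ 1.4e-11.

36

Rate ρ ≈ e_3/e_2 = 5.574e-3/9.715e-3 = 0.5738.
After j more steps, e_{3+j} ≈ 5.574e-3·ρ^j; need ρ^j ≤ 1.4e-11/5.574e-3 = 2.51166e-09.
j ≥ ln(2.51166e-09)/ln(0.5738) = -19.8023/-0.55547 = 35.650.
So 36 more iterations are needed.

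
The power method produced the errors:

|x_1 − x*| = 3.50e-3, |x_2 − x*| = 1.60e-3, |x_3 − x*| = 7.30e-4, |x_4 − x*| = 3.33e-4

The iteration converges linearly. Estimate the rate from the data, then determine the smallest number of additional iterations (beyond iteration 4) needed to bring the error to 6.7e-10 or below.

17

Rate ρ ≈ |x_4 − x*|/|x_3 − x*| = 3.33e-4/7.30e-4 = 0.4562.
After j more steps, |x_{4+j} − x*| ≈ 3.33e-4·ρ^j; need ρ^j ≤ 6.7e-10/3.33e-4 = 2.01201e-06.
j ≥ ln(2.01201e-06)/ln(0.4562) = -13.1164/-0.78482 = 16.713.
So 17 more iterations are needed.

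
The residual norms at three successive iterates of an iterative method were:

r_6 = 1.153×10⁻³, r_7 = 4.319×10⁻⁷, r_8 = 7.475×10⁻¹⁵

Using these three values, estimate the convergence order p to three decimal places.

2.265

p ≈ ln(r_8/r_7) / ln(r_7/r_6)
  = ln(7.475×10⁻¹⁵/4.319×10⁻⁷) / ln(4.319×10⁻⁷/1.153×10⁻³)
  = ln(1.73072e-08) / ln(0.000374588)
  = -17.872143 / -7.889684 ≈ 2.265255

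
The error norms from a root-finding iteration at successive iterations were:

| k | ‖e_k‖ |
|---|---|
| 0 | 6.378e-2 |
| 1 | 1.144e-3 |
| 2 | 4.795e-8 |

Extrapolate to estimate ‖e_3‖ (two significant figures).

First estimate the order: p ≈ ln(‖e_2‖/‖e_1‖) / ln(‖e_1‖/‖e_0‖) = ln(4.795e-8/1.144e-3)/ln(1.144e-3/6.378e-2) = ln(4.19143e-05)/ln(0.0179367) ≈ 2.5069.
Then ‖e_3‖ ≈ ‖e_2‖·(‖e_2‖/‖e_1‖)^p = 4.795e-8·(4.19143e-05)^2.5069 = 4.795e-8·1.06096e-11 ≈ 5.087e-19.

5.1e-19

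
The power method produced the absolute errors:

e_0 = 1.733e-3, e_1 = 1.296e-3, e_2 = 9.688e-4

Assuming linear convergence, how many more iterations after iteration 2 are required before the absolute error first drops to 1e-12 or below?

Rate ρ ≈ e_2/e_1 = 9.688e-4/1.296e-3 = 0.7475.
After j more steps, e_{2+j} ≈ 9.688e-4·ρ^j; need ρ^j ≤ 1e-12/9.688e-4 = 1.0322e-09.
j ≥ ln(1.0322e-09)/ln(0.7475) = -20.6916/-0.29102 = 71.100.
So 72 more iterations are needed.

72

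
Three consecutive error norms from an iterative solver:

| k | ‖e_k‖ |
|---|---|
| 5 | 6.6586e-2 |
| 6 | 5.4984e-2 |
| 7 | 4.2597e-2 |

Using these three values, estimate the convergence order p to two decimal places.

p ≈ ln(‖e_7‖/‖e_6‖) / ln(‖e_6‖/‖e_5‖)
  = ln(4.2597e-2/5.4984e-2) / ln(5.4984e-2/6.6586e-2)
  = ln(0.774716) / ln(0.825759)
  = -0.25526 / -0.19145 ≈ 1.33330

1.33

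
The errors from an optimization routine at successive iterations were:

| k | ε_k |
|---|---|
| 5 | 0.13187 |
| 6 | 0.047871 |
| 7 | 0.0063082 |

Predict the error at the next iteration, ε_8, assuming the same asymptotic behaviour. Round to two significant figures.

1.1e-4

First estimate the order: p ≈ ln(ε_7/ε_6) / ln(ε_6/ε_5) = ln(0.0063082/0.047871)/ln(0.047871/0.13187) = ln(0.131775)/ln(0.363017) ≈ 2.0000.
Then ε_8 ≈ ε_7·(ε_7/ε_6)^p = 0.0063082·(0.131775)^2.0000 = 0.0063082·0.0173647 ≈ 0.0001095.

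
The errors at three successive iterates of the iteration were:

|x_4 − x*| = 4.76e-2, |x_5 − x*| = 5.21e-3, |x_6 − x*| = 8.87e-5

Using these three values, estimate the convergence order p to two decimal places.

1.84

p ≈ ln(|x_6 − x*|/|x_5 − x*|) / ln(|x_5 − x*|/|x_4 − x*|)
  = ln(8.87e-5/5.21e-3) / ln(5.21e-3/4.76e-2)
  = ln(0.017025) / ln(0.109454)
  = -4.07307 / -2.21225 ≈ 1.84114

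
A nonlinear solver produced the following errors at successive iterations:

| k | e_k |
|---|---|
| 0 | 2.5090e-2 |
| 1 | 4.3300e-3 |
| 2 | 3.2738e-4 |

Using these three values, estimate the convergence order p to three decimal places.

1.470

p ≈ ln(e_2/e_1) / ln(e_1/e_0)
  = ln(3.2738e-4/4.3300e-3) / ln(4.3300e-3/2.5090e-2)
  = ln(0.0756074) / ln(0.172579)
  = -2.582201 / -1.756900 ≈ 1.469748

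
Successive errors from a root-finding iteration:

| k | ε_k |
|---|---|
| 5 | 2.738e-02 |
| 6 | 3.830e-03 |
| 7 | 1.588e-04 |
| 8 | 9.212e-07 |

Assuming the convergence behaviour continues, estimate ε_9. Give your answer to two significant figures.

2.2e-10

First estimate the order: p ≈ ln(ε_8/ε_7) / ln(ε_7/ε_6) = ln(9.212e-07/1.588e-04)/ln(1.588e-04/3.830e-03) = ln(0.00580101)/ln(0.0414621) ≈ 1.6179.
Then ε_9 ≈ ε_8·(ε_8/ε_7)^p = 9.212e-07·(0.00580101)^1.6179 = 9.212e-07·0.000240753 ≈ 2.218e-10.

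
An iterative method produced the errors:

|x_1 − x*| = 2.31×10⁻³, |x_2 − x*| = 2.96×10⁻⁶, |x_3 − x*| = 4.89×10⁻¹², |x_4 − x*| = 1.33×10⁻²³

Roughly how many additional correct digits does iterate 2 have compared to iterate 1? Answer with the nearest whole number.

3

Digits gained ≈ log₁₀(|x_1 − x*|/|x_2 − x*|) = log₁₀(2.31×10⁻³/2.96×10⁻⁶) = log₁₀(780.405) ≈ 2.892.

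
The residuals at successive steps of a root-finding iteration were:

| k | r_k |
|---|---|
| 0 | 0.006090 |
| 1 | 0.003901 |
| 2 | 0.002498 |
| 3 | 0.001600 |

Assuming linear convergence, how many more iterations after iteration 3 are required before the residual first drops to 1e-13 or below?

Rate ρ ≈ r_3/r_2 = 0.001600/0.002498 = 0.6405.
After j more steps, r_{3+j} ≈ 0.001600·ρ^j; need ρ^j ≤ 1e-13/0.001600 = 6.25e-11.
j ≥ ln(6.25e-11)/ln(0.6405) = -23.4959/-0.44551 = 52.739.
So 53 more iterations are needed.

53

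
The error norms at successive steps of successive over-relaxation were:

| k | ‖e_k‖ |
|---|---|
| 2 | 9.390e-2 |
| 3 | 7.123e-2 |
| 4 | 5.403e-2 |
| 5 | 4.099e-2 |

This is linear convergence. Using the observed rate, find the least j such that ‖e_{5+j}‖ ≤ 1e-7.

47

Rate ρ ≈ ‖e_5‖/‖e_4‖ = 4.099e-2/5.403e-2 = 0.7587.
After j more steps, ‖e_{5+j}‖ ≈ 4.099e-2·ρ^j; need ρ^j ≤ 1e-7/4.099e-2 = 2.43962e-06.
j ≥ ln(2.43962e-06)/ln(0.7587) = -12.9237/-0.27615 = 46.800.
So 47 more iterations are needed.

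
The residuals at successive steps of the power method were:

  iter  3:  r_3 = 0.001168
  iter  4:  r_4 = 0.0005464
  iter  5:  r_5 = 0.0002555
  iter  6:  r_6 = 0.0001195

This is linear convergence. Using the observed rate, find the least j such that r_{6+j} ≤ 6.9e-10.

Rate ρ ≈ r_6/r_5 = 0.0001195/0.0002555 = 0.4677.
After j more steps, r_{6+j} ≈ 0.0001195·ρ^j; need ρ^j ≤ 6.9e-10/0.0001195 = 5.77406e-06.
j ≥ ln(5.77406e-06)/ln(0.4677) = -12.0621/-0.75993 = 15.873.
So 16 more iterations are needed.

16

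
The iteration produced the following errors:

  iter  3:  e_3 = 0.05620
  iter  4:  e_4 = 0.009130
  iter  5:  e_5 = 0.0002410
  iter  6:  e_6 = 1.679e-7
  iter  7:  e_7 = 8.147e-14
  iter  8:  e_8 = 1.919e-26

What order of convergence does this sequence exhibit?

2

Consecutive ratios: e_8/e_7 = 1.919e-26/8.147e-14 = 2.35547e-13, e_7/e_6 = 8.147e-14/1.679e-7 = 4.85229e-07.
p ≈ ln(2.35547e-13)/ln(4.85229e-07) = -29.0769/-14.5386 ≈ 2.00.
So the convergence is quadratic (order 2).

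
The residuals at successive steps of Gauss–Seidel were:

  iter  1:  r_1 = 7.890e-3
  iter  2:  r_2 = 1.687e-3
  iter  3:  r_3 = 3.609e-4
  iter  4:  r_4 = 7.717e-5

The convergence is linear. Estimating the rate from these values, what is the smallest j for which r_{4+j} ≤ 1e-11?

Rate ρ ≈ r_4/r_3 = 7.717e-5/3.609e-4 = 0.2138.
After j more steps, r_{4+j} ≈ 7.717e-5·ρ^j; need ρ^j ≤ 1e-11/7.717e-5 = 1.29584e-07.
j ≥ ln(1.29584e-07)/ln(0.2138) = -15.8589/-1.54271 = 10.280.
So 11 more iterations are needed.

11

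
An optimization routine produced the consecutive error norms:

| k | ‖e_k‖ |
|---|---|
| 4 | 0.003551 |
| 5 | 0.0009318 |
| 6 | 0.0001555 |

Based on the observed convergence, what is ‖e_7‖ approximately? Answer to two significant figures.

First estimate the order: p ≈ ln(‖e_6‖/‖e_5‖) / ln(‖e_5‖/‖e_4‖) = ln(0.0001555/0.0009318)/ln(0.0009318/0.003551) = ln(0.166881)/ln(0.262405) ≈ 1.3383.
Then ‖e_7‖ ≈ ‖e_6‖·(‖e_6‖/‖e_5‖)^p = 0.0001555·(0.166881)^1.3383 = 0.0001555·0.0910641 ≈ 1.416e-05.

1.4e-5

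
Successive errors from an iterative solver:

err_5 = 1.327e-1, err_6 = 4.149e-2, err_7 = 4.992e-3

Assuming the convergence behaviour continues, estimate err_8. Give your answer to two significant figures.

First estimate the order: p ≈ ln(err_7/err_6) / ln(err_6/err_5) = ln(4.992e-3/4.149e-2)/ln(4.149e-2/1.327e-1) = ln(0.120318)/ln(0.31266) ≈ 1.8214.
Then err_8 ≈ err_7·(err_7/err_6)^p = 4.992e-3·(0.120318)^1.8214 = 4.992e-3·0.0211307 ≈ 0.0001055.

1.1e-4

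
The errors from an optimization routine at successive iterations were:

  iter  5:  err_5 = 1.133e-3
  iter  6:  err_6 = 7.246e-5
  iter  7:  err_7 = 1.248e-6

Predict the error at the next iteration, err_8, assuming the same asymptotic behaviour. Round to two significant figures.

First estimate the order: p ≈ ln(err_7/err_6) / ln(err_6/err_5) = ln(1.248e-6/7.246e-5)/ln(7.246e-5/1.133e-3) = ln(0.0172233)/ln(0.0639541) ≈ 1.4771.
Then err_8 ≈ err_7·(err_7/err_6)^p = 1.248e-6·(0.0172233)^1.4771 = 1.248e-6·0.00248066 ≈ 3.096e-09.

3.1e-9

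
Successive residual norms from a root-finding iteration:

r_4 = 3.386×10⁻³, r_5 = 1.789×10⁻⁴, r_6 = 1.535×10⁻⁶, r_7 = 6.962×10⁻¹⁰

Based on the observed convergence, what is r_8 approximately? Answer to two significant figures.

First estimate the order: p ≈ ln(r_7/r_6) / ln(r_6/r_5) = ln(6.962×10⁻¹⁰/1.535×10⁻⁶)/ln(1.535×10⁻⁶/1.789×10⁻⁴) = ln(0.00045355)/ln(0.00858021) ≈ 1.6179.
Then r_8 ≈ r_7·(r_7/r_6)^p = 6.962×10⁻¹⁰·(0.00045355)^1.6179 = 6.962×10⁻¹⁰·3.89721e-06 ≈ 2.713e-15.

2.7e-15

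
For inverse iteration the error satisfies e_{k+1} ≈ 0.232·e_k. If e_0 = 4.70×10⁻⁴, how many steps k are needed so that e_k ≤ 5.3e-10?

10

After k steps, e_k ≈ 4.70×10⁻⁴·0.232^k.
Need 0.232^k ≤ 5.3e-10/4.70×10⁻⁴ = 1.12766e-06.
k ≥ ln(1.12766e-06)/ln(0.232) = -13.6954/-1.46102 = 9.374.
Smallest integer k = 10.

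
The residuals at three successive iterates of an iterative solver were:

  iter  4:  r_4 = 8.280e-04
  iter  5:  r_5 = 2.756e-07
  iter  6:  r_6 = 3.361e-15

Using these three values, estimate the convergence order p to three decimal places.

p ≈ ln(r_6/r_5) / ln(r_5/r_4)
  = ln(3.361e-15/2.756e-07) / ln(2.756e-07/8.280e-04)
  = ln(1.21952e-08) / ln(0.00033285)
  = -18.222223 / -8.007819 ≈ 2.275554

2.276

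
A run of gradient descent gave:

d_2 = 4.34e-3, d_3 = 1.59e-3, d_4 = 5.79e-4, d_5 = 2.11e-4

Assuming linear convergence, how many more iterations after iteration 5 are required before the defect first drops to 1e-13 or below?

Rate ρ ≈ d_5/d_4 = 2.11e-4/5.79e-4 = 0.3644.
After j more steps, d_{5+j} ≈ 2.11e-4·ρ^j; need ρ^j ≤ 1e-13/2.11e-4 = 4.73934e-10.
j ≥ ln(4.73934e-10)/ln(0.3644) = -21.4700/-1.00950 = 21.268.
So 22 more iterations are needed.

22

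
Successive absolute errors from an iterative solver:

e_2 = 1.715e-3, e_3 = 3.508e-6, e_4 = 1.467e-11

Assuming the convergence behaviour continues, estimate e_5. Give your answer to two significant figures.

2.6e-22

First estimate the order: p ≈ ln(e_4/e_3) / ln(e_3/e_2) = ln(1.467e-11/3.508e-6)/ln(3.508e-6/1.715e-3) = ln(4.18187e-06)/ln(0.00204548) ≈ 2.0001.
Then e_5 ≈ e_4·(e_4/e_3)^p = 1.467e-11·(4.18187e-06)^2.0001 = 1.467e-11·1.74664e-11 ≈ 2.562e-22.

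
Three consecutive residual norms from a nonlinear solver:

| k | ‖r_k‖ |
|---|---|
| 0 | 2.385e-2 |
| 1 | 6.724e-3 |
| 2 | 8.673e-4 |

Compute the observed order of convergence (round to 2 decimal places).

1.62

p ≈ ln(‖r_2‖/‖r_1‖) / ln(‖r_1‖/‖r_0‖)
  = ln(8.673e-4/6.724e-3) / ln(6.724e-3/2.385e-2)
  = ln(0.128986) / ln(0.281929)
  = -2.04805 / -1.26610 ≈ 1.61761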